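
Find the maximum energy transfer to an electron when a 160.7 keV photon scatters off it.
62.0483 keV

Maximum energy transfer occurs at θ = 180° (backscattering).

Initial photon: E₀ = 160.7 keV → λ₀ = 7.7153 pm

Maximum Compton shift (at 180°):
Δλ_max = 2λ_C = 2 × 2.4263 = 4.8526 pm

Final wavelength:
λ' = 7.7153 + 4.8526 = 12.5679 pm

Minimum photon energy (maximum energy to electron):
E'_min = hc/λ' = 98.6517 keV

Maximum electron kinetic energy:
K_max = E₀ - E'_min = 160.7000 - 98.6517 = 62.0483 keV

(Intermediate values are shown rounded; full precision is carried through to the final answer.)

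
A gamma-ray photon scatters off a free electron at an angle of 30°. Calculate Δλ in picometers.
0.3251 pm

Using the Compton scattering formula:
Δλ = λ_C(1 - cos θ)

where λ_C = h/(m_e·c) ≈ 2.4263 pm is the Compton wavelength of an electron.

For θ = 30°:
cos(30°) = 0.8660
1 - cos(30°) = 0.1340

Δλ = 2.4263 × 0.1340
Δλ = 0.3251 pm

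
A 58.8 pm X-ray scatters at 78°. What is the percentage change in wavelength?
3.2685%

Calculate the Compton shift:
Δλ = λ_C(1 - cos(78°))
Δλ = 2.4263 × (1 - cos(78°))
Δλ = 2.4263 × 0.7921
Δλ = 1.9219 pm

Percentage change:
(Δλ/λ₀) × 100 = (1.9219/58.8) × 100
= 3.2685%

(Intermediate values are shown rounded; full precision is carried through to the final answer.)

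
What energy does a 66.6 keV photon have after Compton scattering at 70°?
61.3397 keV

First convert energy to wavelength:
λ = hc/E, with hc ≈ 1239.842 keV·pm (i.e. 1239.842 eV·nm)

For E = 66.6 keV = 66600 eV:
λ = 1239.842 keV·pm / 66.6 keV
λ = 18.6162 pm

Calculate the Compton shift:
Δλ = λ_C(1 - cos(70°)) = 2.4263 × 0.6580
Δλ = 1.5965 pm

Final wavelength:
λ' = 18.6162 + 1.5965 = 20.2127 pm

Final energy:
E' = hc/λ' = 1239.842 / 20.2127 = 61.3397 keV

(Intermediate values are shown rounded; full precision is carried through to the final answer.)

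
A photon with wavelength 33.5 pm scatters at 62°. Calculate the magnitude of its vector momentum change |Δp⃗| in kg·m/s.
2.0007e-23 kg·m/s

Photon momentum magnitude is p = h/λ.

Initial momentum:
p₀ = h/λ = 6.6261e-34/3.3500e-11 = 1.9779e-23 kg·m/s

After scattering:
λ' = λ + Δλ = 33.5 + 1.2872 = 34.7872 pm
p' = h/λ' = 6.6261e-34/3.4787e-11 = 1.9047e-23 kg·m/s

Momentum is a vector; the scattered photon's direction makes angle θ = 62° with the incident direction. The magnitude of the vector change Δp⃗ = p⃗₀ − p⃗' is found from the law of cosines:
|Δp⃗|² = p₀² + p'² − 2p₀p'cos θ
|Δp⃗|² = (1.9779e-23)² + (1.9047e-23)² − 2·1.9779e-23·1.9047e-23·cos(62°)
|Δp⃗| = 2.0007e-23 kg·m/s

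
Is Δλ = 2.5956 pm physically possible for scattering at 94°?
Yes, consistent

Calculate the expected shift for θ = 94°:

Δλ_expected = λ_C(1 - cos(94°))
Δλ_expected = 2.4263 × (1 - cos(94°))
Δλ_expected = 2.4263 × 1.0698
Δλ_expected = 2.5956 pm

Given shift: 2.5956 pm
Expected shift: 2.5956 pm
Difference: 0.0000 pm

The values match. This is consistent with Compton scattering at the stated angle.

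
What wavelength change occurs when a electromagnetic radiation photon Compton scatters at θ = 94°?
2.5956 pm

Using the Compton scattering formula:
Δλ = λ_C(1 - cos θ)

where λ_C = h/(m_e·c) ≈ 2.4263 pm is the Compton wavelength of an electron.

For θ = 94°:
cos(94°) = -0.0698
1 - cos(94°) = 1.0698

Δλ = 2.4263 × 1.0698
Δλ = 2.5956 pm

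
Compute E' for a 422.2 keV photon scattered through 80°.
250.8985 keV

First convert energy to wavelength:
λ = hc/E, with hc ≈ 1239.842 keV·pm (i.e. 1239.842 eV·nm)

For E = 422.2 keV = 422200 eV:
λ = 1239.842 keV·pm / 422.2 keV
λ = 2.9366 pm

Calculate the Compton shift:
Δλ = λ_C(1 - cos(80°)) = 2.4263 × 0.8264
Δλ = 2.0050 pm

Final wavelength:
λ' = 2.9366 + 2.0050 = 4.9416 pm

Final energy:
E' = hc/λ' = 1239.842 / 4.9416 = 250.8985 keV

(Intermediate values are shown rounded; full precision is carried through to the final answer.)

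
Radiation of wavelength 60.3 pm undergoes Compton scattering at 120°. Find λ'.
63.9395 pm

Using the Compton formula: λ' = λ + λ_C(1 − cos θ)

For θ = 120°, cos θ = -1/2 (exact) = -0.5000, so:
1 − cos 120° = 1 − (-1/2) = 1.5000

Δλ = λ_C × 1.5000 = 2.4263 × 1.5000 = 3.6395 pm

λ' = 60.3 + 3.6395 = 63.9395 pm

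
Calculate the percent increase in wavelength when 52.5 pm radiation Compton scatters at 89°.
4.5409%

Calculate the Compton shift:
Δλ = λ_C(1 - cos(89°))
Δλ = 2.4263 × (1 - cos(89°))
Δλ = 2.4263 × 0.9825
Δλ = 2.3840 pm

Percentage change:
(Δλ/λ₀) × 100 = (2.3840/52.5) × 100
= 4.5409%

(Intermediate values are shown rounded; full precision is carried through to the final answer.)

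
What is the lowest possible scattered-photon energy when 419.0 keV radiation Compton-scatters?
158.7166 keV (at θ = 180°)

The scattered photon has minimum energy when its wavelength is maximum, i.e., when the Compton shift Δλ = λ_C(1 − cos θ) is maximum. This occurs at θ = 180° (backscattering), giving Δλ_max = 2λ_C = 4.8526 pm.

Initial wavelength: λ₀ = hc/E₀ = 2.9591 pm
Maximum final wavelength: λ'_max = λ₀ + 2λ_C = 2.9591 + 4.8526 = 7.8117 pm
Minimum final energy: E'_min = hc/λ'_max = 158.7166 keV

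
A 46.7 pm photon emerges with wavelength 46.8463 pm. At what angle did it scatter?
20.00°

First find the wavelength shift:
Δλ = λ' - λ = 46.8463 - 46.7 = 0.1463 pm

Using Δλ = λ_C(1 - cos θ), with λ_C = h/(m_e·c) ≈ 2.42631024 pm:
cos θ = 1 - Δλ/λ_C
cos θ = 1 - 0.1463/2.42631024
cos θ = 0.939703

θ = arccos(0.939703)
θ = 20.00°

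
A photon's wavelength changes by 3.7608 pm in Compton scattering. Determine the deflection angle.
123.37°

From the Compton formula Δλ = λ_C(1 - cos θ), we can solve for θ:

cos θ = 1 - Δλ/λ_C

Given:
- Δλ = 3.7608 pm
- λ_C = h/(m_e·c) ≈ 2.42631024 pm

cos θ = 1 - 3.7608/2.42631024
cos θ = 1 - 1.550008
cos θ = -0.550008

θ = arccos(-0.550008)
θ = 123.37°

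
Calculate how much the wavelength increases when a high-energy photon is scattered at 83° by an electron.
2.1306 pm

Using the Compton scattering formula:
Δλ = λ_C(1 - cos θ)

where λ_C = h/(m_e·c) ≈ 2.4263 pm is the Compton wavelength of an electron.

For θ = 83°:
cos(83°) = 0.1219
1 - cos(83°) = 0.8781

Δλ = 2.4263 × 0.8781
Δλ = 2.1306 pm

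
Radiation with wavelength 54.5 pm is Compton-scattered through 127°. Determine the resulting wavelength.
58.3865 pm

Using the Compton scattering formula:
λ' = λ + Δλ = λ + λ_C(1 - cos θ)

Given:
- Initial wavelength λ = 54.5 pm
- Scattering angle θ = 127°
- Compton wavelength λ_C ≈ 2.4263 pm

Calculate the shift:
Δλ = 2.4263 × (1 - cos(127°))
Δλ = 2.4263 × 1.6018
Δλ = 3.8865 pm

Final wavelength:
λ' = 54.5 + 3.8865 = 58.3865 pm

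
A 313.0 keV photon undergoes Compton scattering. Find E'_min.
140.6709 keV (at θ = 180°)

The scattered photon has minimum energy when its wavelength is maximum, i.e., when the Compton shift Δλ = λ_C(1 − cos θ) is maximum. This occurs at θ = 180° (backscattering), giving Δλ_max = 2λ_C = 4.8526 pm.

Initial wavelength: λ₀ = hc/E₀ = 3.9612 pm
Maximum final wavelength: λ'_max = λ₀ + 2λ_C = 3.9612 + 4.8526 = 8.8138 pm
Minimum final energy: E'_min = hc/λ'_max = 140.6709 keV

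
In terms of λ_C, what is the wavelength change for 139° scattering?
1.7547 λ_C

The Compton shift formula is:
Δλ = λ_C(1 - cos θ)

Dividing both sides by λ_C:
Δλ/λ_C = 1 - cos θ

For θ = 139°:
Δλ/λ_C = 1 - cos(139°)
Δλ/λ_C = 1 - -0.7547
Δλ/λ_C = 1.7547

This means the shift is 1.7547 × λ_C = 4.2575 pm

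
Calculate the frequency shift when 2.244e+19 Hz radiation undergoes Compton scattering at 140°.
5.449e+18 Hz (decrease)

Convert frequency to wavelength (c = 299792458 m/s):
λ₀ = c/f₀ = 299792458/2.244e+19 = 1.3359735e-11 m = 13.3597 pm

Calculate Compton shift:
Δλ = λ_C(1 - cos(140°)) = 4.2850 pm

Final wavelength:
λ' = λ₀ + Δλ = 13.3597 + 4.2850 = 17.6447 pm

Final frequency:
f' = c/λ' = 299792458/1.7644707e-11 = 1.6990504e+19 Hz

Frequency shift (decrease):
Δf = f₀ - f' = 2.244e+19 - 1.6990504e+19 = 5.449e+18 Hz

(Intermediate values are shown rounded; full precision is carried through to the final answer.)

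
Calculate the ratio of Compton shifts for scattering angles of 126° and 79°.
126° produces the larger shift by a factor of 1.962

Calculate both shifts using Δλ = λ_C(1 - cos θ):

For θ₁ = 79°:
Δλ₁ = 2.4263 × (1 - cos(79°))
Δλ₁ = 2.4263 × 0.8092
Δλ₁ = 1.9633 pm

For θ₂ = 126°:
Δλ₂ = 2.4263 × (1 - cos(126°))
Δλ₂ = 2.4263 × 1.5878
Δλ₂ = 3.8525 pm

The 126° angle produces the larger shift.
Ratio: 3.8525/1.9633 = 1.962

(Intermediate values are shown rounded; full precision is carried through to the final answer.)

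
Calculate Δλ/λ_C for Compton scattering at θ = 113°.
1.3907 λ_C

The Compton shift formula is:
Δλ = λ_C(1 - cos θ)

Dividing both sides by λ_C:
Δλ/λ_C = 1 - cos θ

For θ = 113°:
Δλ/λ_C = 1 - cos(113°)
Δλ/λ_C = 1 - -0.3907
Δλ/λ_C = 1.3907

This means the shift is 1.3907 × λ_C = 3.3743 pm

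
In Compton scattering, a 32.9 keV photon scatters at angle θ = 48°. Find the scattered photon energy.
32.2138 keV

First convert energy to wavelength:
λ = hc/E, with hc ≈ 1239.842 keV·pm (i.e. 1239.842 eV·nm)

For E = 32.9 keV = 32900 eV:
λ = 1239.842 keV·pm / 32.9 keV
λ = 37.6852 pm

Calculate the Compton shift:
Δλ = λ_C(1 - cos(48°)) = 2.4263 × 0.3309
Δλ = 0.8028 pm

Final wavelength:
λ' = 37.6852 + 0.8028 = 38.4880 pm

Final energy:
E' = hc/λ' = 1239.842 / 38.4880 = 32.2138 keV

(Intermediate values are shown rounded; full precision is carried through to the final answer.)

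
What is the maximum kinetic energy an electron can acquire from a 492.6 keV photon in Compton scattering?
324.3616 keV

Maximum energy transfer occurs at θ = 180° (backscattering).

Initial photon: E₀ = 492.6 keV → λ₀ = 2.5169 pm

Maximum Compton shift (at 180°):
Δλ_max = 2λ_C = 2 × 2.4263 = 4.8526 pm

Final wavelength:
λ' = 2.5169 + 4.8526 = 7.3696 pm

Minimum photon energy (maximum energy to electron):
E'_min = hc/λ' = 168.2384 keV

Maximum electron kinetic energy:
K_max = E₀ - E'_min = 492.6000 - 168.2384 = 324.3616 keV

(Intermediate values are shown rounded; full precision is carried through to the final answer.)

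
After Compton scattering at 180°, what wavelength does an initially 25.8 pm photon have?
30.6526 pm

Using the Compton formula: λ' = λ + λ_C(1 − cos θ)

For θ = 180°, cos θ = -1 (exact) = -1.0000, so:
1 − cos 180° = 1 − (-1) = 2.0000

Δλ = λ_C × 2.0000 = 2.4263 × 2.0000 = 4.8526 pm

λ' = 25.8 + 4.8526 = 30.6526 pm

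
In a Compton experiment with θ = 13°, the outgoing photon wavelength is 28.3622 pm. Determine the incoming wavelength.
28.3000 pm

From λ' = λ + Δλ, we have λ = λ' - Δλ

First calculate the Compton shift:
Δλ = λ_C(1 - cos θ)
Δλ = 2.4263 × (1 - cos(13°))
Δλ = 2.4263 × 0.0256
Δλ = 0.0622 pm

Initial wavelength:
λ = λ' - Δλ
λ = 28.3622 - 0.0622
λ = 28.3000 pm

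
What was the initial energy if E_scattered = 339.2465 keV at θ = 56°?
479.5999 keV

Convert final energy to wavelength (hc ≈ 1239.842 keV·pm):
λ' = hc/E' = 1239.842 / 339.2465 = 3.6547 pm

Calculate the Compton shift:
Δλ = λ_C(1 - cos(56°))
Δλ = 2.4263 × (1 - cos(56°))
Δλ = 1.0695 pm

Initial wavelength:
λ = λ' - Δλ = 3.6547 - 1.0695 = 2.5852 pm

Initial energy:
E = hc/λ = 1239.842 / 2.5852 = 479.5999 keV

(Intermediate values are shown rounded; full precision is carried through to the final answer.)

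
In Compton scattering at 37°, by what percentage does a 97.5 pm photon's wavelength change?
0.5011%

Calculate the Compton shift:
Δλ = λ_C(1 - cos(37°))
Δλ = 2.4263 × (1 - cos(37°))
Δλ = 2.4263 × 0.2014
Δλ = 0.4886 pm

Percentage change:
(Δλ/λ₀) × 100 = (0.4886/97.5) × 100
= 0.5011%

(Intermediate values are shown rounded; full precision is carried through to the final answer.)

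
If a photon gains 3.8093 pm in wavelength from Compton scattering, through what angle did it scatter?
124.75°

From the Compton formula Δλ = λ_C(1 - cos θ), we can solve for θ:

cos θ = 1 - Δλ/λ_C

Given:
- Δλ = 3.8093 pm
- λ_C = h/(m_e·c) ≈ 2.42631024 pm

cos θ = 1 - 3.8093/2.42631024
cos θ = 1 - 1.569997
cos θ = -0.569997

θ = arccos(-0.569997)
θ = 124.75°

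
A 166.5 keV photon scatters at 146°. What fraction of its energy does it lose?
0.3734 (or 37.34%)

Calculate initial and final photon energies:

Initial: E₀ = 166.5 keV → λ₀ = 7.4465 pm
Compton shift: Δλ = 4.4378 pm
Final wavelength: λ' = 11.8843 pm
Final energy: E' = 104.3259 keV

Fractional energy loss:
(E₀ - E')/E₀ = (166.5000 - 104.3259)/166.5000
= 62.1741/166.5000
= 0.3734
= 37.34%

(Intermediate values are shown rounded; full precision is carried through to the final answer.)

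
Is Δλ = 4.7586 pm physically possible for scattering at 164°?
Yes, consistent

Calculate the expected shift for θ = 164°:

Δλ_expected = λ_C(1 - cos(164°))
Δλ_expected = 2.4263 × (1 - cos(164°))
Δλ_expected = 2.4263 × 1.9613
Δλ_expected = 4.7586 pm

Given shift: 4.7586 pm
Expected shift: 4.7586 pm
Difference: 0.0000 pm

The values match. This is consistent with Compton scattering at the stated angle.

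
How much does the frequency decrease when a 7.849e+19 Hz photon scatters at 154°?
4.291e+19 Hz (decrease)

Convert frequency to wavelength (c = 299792458 m/s):
λ₀ = c/f₀ = 299792458/7.849e+19 = 3.8194988e-12 m = 3.8195 pm

Calculate Compton shift:
Δλ = λ_C(1 - cos(154°)) = 4.6071 pm

Final wavelength:
λ' = λ₀ + Δλ = 3.8195 + 4.6071 = 8.4266 pm

Final frequency:
f' = c/λ' = 299792458/8.4265622e-12 = 3.5577078e+19 Hz

Frequency shift (decrease):
Δf = f₀ - f' = 7.849e+19 - 3.5577078e+19 = 4.291e+19 Hz

(Intermediate values are shown rounded; full precision is carried through to the final answer.)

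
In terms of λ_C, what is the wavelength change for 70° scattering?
0.6580 λ_C

The Compton shift formula is:
Δλ = λ_C(1 - cos θ)

Dividing both sides by λ_C:
Δλ/λ_C = 1 - cos θ

For θ = 70°:
Δλ/λ_C = 1 - cos(70°)
Δλ/λ_C = 1 - 0.3420
Δλ/λ_C = 0.6580

This means the shift is 0.6580 × λ_C = 1.5965 pm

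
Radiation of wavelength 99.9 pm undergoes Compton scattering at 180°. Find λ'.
104.7526 pm

Using the Compton formula: λ' = λ + λ_C(1 − cos θ)

For θ = 180°, cos θ = -1 (exact) = -1.0000, so:
1 − cos 180° = 1 − (-1) = 2.0000

Δλ = λ_C × 2.0000 = 2.4263 × 2.0000 = 4.8526 pm

λ' = 99.9 + 4.8526 = 104.7526 pm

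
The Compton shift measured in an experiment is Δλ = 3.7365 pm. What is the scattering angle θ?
122.68°

From the Compton formula Δλ = λ_C(1 - cos θ), we can solve for θ:

cos θ = 1 - Δλ/λ_C

Given:
- Δλ = 3.7365 pm
- λ_C = h/(m_e·c) ≈ 2.42631024 pm

cos θ = 1 - 3.7365/2.42631024
cos θ = 1 - 1.539993
cos θ = -0.539993

θ = arccos(-0.539993)
θ = 122.68°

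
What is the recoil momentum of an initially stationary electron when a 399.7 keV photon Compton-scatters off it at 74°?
2.1947e-22 kg·m/s

The electron is initially at rest, so by conservation of momentum:
p⃗_e = p⃗₀ − p⃗'  (incident photon momentum minus scattered photon momentum)

Photon momentum magnitudes (p = h/λ = E/c):
λ₀ = hc/E₀ = 3.1019 pm → p₀ = h/λ₀ = 2.1361e-22 kg·m/s
Δλ = λ_C(1 − cos 74°) = 1.7575 pm
λ' = 4.8595 pm → p' = h/λ' = 1.3635e-22 kg·m/s

The scattered photon makes angle θ = 74° with the incident direction, so by the law of cosines:
|p⃗_e|² = p₀² + p'² − 2p₀p'cos θ
|p⃗_e|² = (2.1361e-22)² + (1.3635e-22)² − 2·2.1361e-22·1.3635e-22·cos(74°)
|p⃗_e| = 2.1947e-22 kg·m/s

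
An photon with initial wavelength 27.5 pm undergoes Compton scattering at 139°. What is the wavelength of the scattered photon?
31.7575 pm

Using the Compton scattering formula:
λ' = λ + Δλ = λ + λ_C(1 - cos θ)

Given:
- Initial wavelength λ = 27.5 pm
- Scattering angle θ = 139°
- Compton wavelength λ_C ≈ 2.4263 pm

Calculate the shift:
Δλ = 2.4263 × (1 - cos(139°))
Δλ = 2.4263 × 1.7547
Δλ = 4.2575 pm

Final wavelength:
λ' = 27.5 + 4.2575 = 31.7575 pm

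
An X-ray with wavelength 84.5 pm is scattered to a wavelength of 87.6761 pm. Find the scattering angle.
108.00°

First find the wavelength shift:
Δλ = λ' - λ = 87.6761 - 84.5 = 3.1761 pm

Using Δλ = λ_C(1 - cos θ), with λ_C = h/(m_e·c) ≈ 2.42631024 pm:
cos θ = 1 - Δλ/λ_C
cos θ = 1 - 3.1761/2.42631024
cos θ = -0.309025

θ = arccos(-0.309025)
θ = 108.00°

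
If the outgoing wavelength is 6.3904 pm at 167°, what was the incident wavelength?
1.6000 pm

From λ' = λ + Δλ, we have λ = λ' - Δλ

First calculate the Compton shift:
Δλ = λ_C(1 - cos θ)
Δλ = 2.4263 × (1 - cos(167°))
Δλ = 2.4263 × 1.9744
Δλ = 4.7904 pm

Initial wavelength:
λ = λ' - Δλ
λ = 6.3904 - 4.7904
λ = 1.6000 pm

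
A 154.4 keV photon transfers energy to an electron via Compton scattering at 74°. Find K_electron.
27.7251 keV

By energy conservation: K_e = E_initial - E_final

First find the scattered photon energy:
Initial wavelength: λ = hc/E = 8.0301 pm
Compton shift: Δλ = λ_C(1 - cos(74°)) = 1.7575 pm
Final wavelength: λ' = 8.0301 + 1.7575 = 9.7876 pm
Final photon energy: E' = hc/λ' = 126.6749 keV

Electron kinetic energy:
K_e = E - E' = 154.4000 - 126.6749 = 27.7251 keV

(Intermediate values are shown rounded; full precision is carried through to the final answer.)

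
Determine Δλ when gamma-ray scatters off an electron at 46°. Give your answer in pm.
0.7409 pm

Using the Compton scattering formula:
Δλ = λ_C(1 - cos θ)

where λ_C = h/(m_e·c) ≈ 2.4263 pm is the Compton wavelength of an electron.

For θ = 46°:
cos(46°) = 0.6947
1 - cos(46°) = 0.3053

Δλ = 2.4263 × 0.3053
Δλ = 0.7409 pm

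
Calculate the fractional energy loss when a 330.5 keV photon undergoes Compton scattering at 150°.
0.5469 (or 54.69%)

Calculate initial and final photon energies:

Initial: E₀ = 330.5 keV → λ₀ = 3.7514 pm
Compton shift: Δλ = 4.5276 pm
Final wavelength: λ' = 8.2790 pm
Final energy: E' = 149.7580 keV

Fractional energy loss:
(E₀ - E')/E₀ = (330.5000 - 149.7580)/330.5000
= 180.7420/330.5000
= 0.5469
= 54.69%

(Intermediate values are shown rounded; full precision is carried through to the final answer.)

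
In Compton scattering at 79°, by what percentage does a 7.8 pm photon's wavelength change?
25.1711%

Calculate the Compton shift:
Δλ = λ_C(1 - cos(79°))
Δλ = 2.4263 × (1 - cos(79°))
Δλ = 2.4263 × 0.8092
Δλ = 1.9633 pm

Percentage change:
(Δλ/λ₀) × 100 = (1.9633/7.8) × 100
= 25.1711%

(Intermediate values are shown rounded; full precision is carried through to the final answer.)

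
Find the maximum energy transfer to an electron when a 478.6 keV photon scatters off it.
312.0258 keV

Maximum energy transfer occurs at θ = 180° (backscattering).

Initial photon: E₀ = 478.6 keV → λ₀ = 2.5906 pm

Maximum Compton shift (at 180°):
Δλ_max = 2λ_C = 2 × 2.4263 = 4.8526 pm

Final wavelength:
λ' = 2.5906 + 4.8526 = 7.4432 pm

Minimum photon energy (maximum energy to electron):
E'_min = hc/λ' = 166.5742 keV

Maximum electron kinetic energy:
K_max = E₀ - E'_min = 478.6000 - 166.5742 = 312.0258 keV

(Intermediate values are shown rounded; full precision is carried through to the final answer.)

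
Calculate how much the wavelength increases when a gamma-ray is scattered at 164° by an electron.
4.7586 pm

Using the Compton scattering formula:
Δλ = λ_C(1 - cos θ)

where λ_C = h/(m_e·c) ≈ 2.4263 pm is the Compton wavelength of an electron.

For θ = 164°:
cos(164°) = -0.9613
1 - cos(164°) = 1.9613

Δλ = 2.4263 × 1.9613
Δλ = 4.7586 pm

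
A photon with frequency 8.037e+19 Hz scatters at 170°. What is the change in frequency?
4.529e+19 Hz (decrease)

Convert frequency to wavelength (c = 299792458 m/s):
λ₀ = c/f₀ = 299792458/8.037e+19 = 3.7301538e-12 m = 3.7302 pm

Calculate Compton shift:
Δλ = λ_C(1 - cos(170°)) = 4.8158 pm

Final wavelength:
λ' = λ₀ + Δλ = 3.7302 + 4.8158 = 8.5459 pm

Final frequency:
f' = c/λ' = 299792458/8.5459131e-12 = 3.5080214e+19 Hz

Frequency shift (decrease):
Δf = f₀ - f' = 8.037e+19 - 3.5080214e+19 = 4.529e+19 Hz

(Intermediate values are shown rounded; full precision is carried through to the final answer.)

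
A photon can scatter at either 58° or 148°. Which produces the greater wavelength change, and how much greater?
148° produces the larger shift by a factor of 3.931

Calculate both shifts using Δλ = λ_C(1 - cos θ):

For θ₁ = 58°:
Δλ₁ = 2.4263 × (1 - cos(58°))
Δλ₁ = 2.4263 × 0.4701
Δλ₁ = 1.1406 pm

For θ₂ = 148°:
Δλ₂ = 2.4263 × (1 - cos(148°))
Δλ₂ = 2.4263 × 1.8480
Δλ₂ = 4.4839 pm

The 148° angle produces the larger shift.
Ratio: 4.4839/1.1406 = 3.931

(Intermediate values are shown rounded; full precision is carried through to the final answer.)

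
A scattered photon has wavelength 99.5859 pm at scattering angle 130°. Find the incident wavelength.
95.6000 pm

From λ' = λ + Δλ, we have λ = λ' - Δλ

First calculate the Compton shift:
Δλ = λ_C(1 - cos θ)
Δλ = 2.4263 × (1 - cos(130°))
Δλ = 2.4263 × 1.6428
Δλ = 3.9859 pm

Initial wavelength:
λ = λ' - Δλ
λ = 99.5859 - 3.9859
λ = 95.6000 pm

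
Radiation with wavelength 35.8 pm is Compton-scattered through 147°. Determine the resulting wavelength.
40.2612 pm

Using the Compton scattering formula:
λ' = λ + Δλ = λ + λ_C(1 - cos θ)

Given:
- Initial wavelength λ = 35.8 pm
- Scattering angle θ = 147°
- Compton wavelength λ_C ≈ 2.4263 pm

Calculate the shift:
Δλ = 2.4263 × (1 - cos(147°))
Δλ = 2.4263 × 1.8387
Δλ = 4.4612 pm

Final wavelength:
λ' = 35.8 + 4.4612 = 40.2612 pm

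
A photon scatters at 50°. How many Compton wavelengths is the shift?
0.3572 λ_C

The Compton shift formula is:
Δλ = λ_C(1 - cos θ)

Dividing both sides by λ_C:
Δλ/λ_C = 1 - cos θ

For θ = 50°:
Δλ/λ_C = 1 - cos(50°)
Δλ/λ_C = 1 - 0.6428
Δλ/λ_C = 0.3572

This means the shift is 0.3572 × λ_C = 0.8667 pm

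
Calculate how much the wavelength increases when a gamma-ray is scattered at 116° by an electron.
3.4899 pm

Using the Compton scattering formula:
Δλ = λ_C(1 - cos θ)

where λ_C = h/(m_e·c) ≈ 2.4263 pm is the Compton wavelength of an electron.

For θ = 116°:
cos(116°) = -0.4384
1 - cos(116°) = 1.4384

Δλ = 2.4263 × 1.4384
Δλ = 3.4899 pm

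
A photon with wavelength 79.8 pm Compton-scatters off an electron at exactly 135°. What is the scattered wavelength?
83.9420 pm

Using the Compton formula: λ' = λ + λ_C(1 − cos θ)

For θ = 135°, cos θ = -√2/2 (exact) ≈ -0.7071, so:
1 − cos 135° = 1 − (-√2/2) ≈ 1.7071

Δλ = λ_C × 1.7071 = 2.4263 × 1.7071 = 4.1420 pm

λ' = 79.8 + 4.1420 = 83.9420 pm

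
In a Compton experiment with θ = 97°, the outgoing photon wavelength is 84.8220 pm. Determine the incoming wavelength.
82.1000 pm

From λ' = λ + Δλ, we have λ = λ' - Δλ

First calculate the Compton shift:
Δλ = λ_C(1 - cos θ)
Δλ = 2.4263 × (1 - cos(97°))
Δλ = 2.4263 × 1.1219
Δλ = 2.7220 pm

Initial wavelength:
λ = λ' - Δλ
λ = 84.8220 - 2.7220
λ = 82.1000 pm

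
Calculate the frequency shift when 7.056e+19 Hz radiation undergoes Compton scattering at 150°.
3.640e+19 Hz (decrease)

Convert frequency to wavelength (c = 299792458 m/s):
λ₀ = c/f₀ = 299792458/7.056e+19 = 4.2487593e-12 m = 4.2488 pm

Calculate Compton shift:
Δλ = λ_C(1 - cos(150°)) = 4.5276 pm

Final wavelength:
λ' = λ₀ + Δλ = 4.2488 + 4.5276 = 8.7763 pm

Final frequency:
f' = c/λ' = 299792458/8.7763159e-12 = 3.4159260e+19 Hz

Frequency shift (decrease):
Δf = f₀ - f' = 7.056e+19 - 3.4159260e+19 = 3.640e+19 Hz

(Intermediate values are shown rounded; full precision is carried through to the final answer.)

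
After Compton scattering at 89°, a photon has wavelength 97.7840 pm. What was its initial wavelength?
95.4000 pm

From λ' = λ + Δλ, we have λ = λ' - Δλ

First calculate the Compton shift:
Δλ = λ_C(1 - cos θ)
Δλ = 2.4263 × (1 - cos(89°))
Δλ = 2.4263 × 0.9825
Δλ = 2.3840 pm

Initial wavelength:
λ = λ' - Δλ
λ = 97.7840 - 2.3840
λ = 95.4000 pm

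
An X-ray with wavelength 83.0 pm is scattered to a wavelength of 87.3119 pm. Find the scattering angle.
141.00°

First find the wavelength shift:
Δλ = λ' - λ = 87.3119 - 83.0 = 4.3119 pm

Using Δλ = λ_C(1 - cos θ), with λ_C = h/(m_e·c) ≈ 2.42631024 pm:
cos θ = 1 - Δλ/λ_C
cos θ = 1 - 4.3119/2.42631024
cos θ = -0.777143

θ = arccos(-0.777143)
θ = 141.00°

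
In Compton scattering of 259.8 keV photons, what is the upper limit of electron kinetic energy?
130.9841 keV

Maximum energy transfer occurs at θ = 180° (backscattering).

Initial photon: E₀ = 259.8 keV → λ₀ = 4.7723 pm

Maximum Compton shift (at 180°):
Δλ_max = 2λ_C = 2 × 2.4263 = 4.8526 pm

Final wavelength:
λ' = 4.7723 + 4.8526 = 9.6249 pm

Minimum photon energy (maximum energy to electron):
E'_min = hc/λ' = 128.8159 keV

Maximum electron kinetic energy:
K_max = E₀ - E'_min = 259.8000 - 128.8159 = 130.9841 keV

(Intermediate values are shown rounded; full precision is carried through to the final answer.)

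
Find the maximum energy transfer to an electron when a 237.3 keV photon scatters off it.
114.2682 keV

Maximum energy transfer occurs at θ = 180° (backscattering).

Initial photon: E₀ = 237.3 keV → λ₀ = 5.2248 pm

Maximum Compton shift (at 180°):
Δλ_max = 2λ_C = 2 × 2.4263 = 4.8526 pm

Final wavelength:
λ' = 5.2248 + 4.8526 = 10.0774 pm

Minimum photon energy (maximum energy to electron):
E'_min = hc/λ' = 123.0318 keV

Maximum electron kinetic energy:
K_max = E₀ - E'_min = 237.3000 - 123.0318 = 114.2682 keV

(Intermediate values are shown rounded; full precision is carried through to the final answer.)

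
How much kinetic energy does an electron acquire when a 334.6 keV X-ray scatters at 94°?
137.8311 keV

By energy conservation: K_e = E_initial - E_final

First find the scattered photon energy:
Initial wavelength: λ = hc/E = 3.7054 pm
Compton shift: Δλ = λ_C(1 - cos(94°)) = 2.5956 pm
Final wavelength: λ' = 3.7054 + 2.5956 = 6.3010 pm
Final photon energy: E' = hc/λ' = 196.7689 keV

Electron kinetic energy:
K_e = E - E' = 334.6000 - 196.7689 = 137.8311 keV

(Intermediate values are shown rounded; full precision is carried through to the final answer.)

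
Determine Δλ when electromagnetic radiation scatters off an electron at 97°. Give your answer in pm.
2.7220 pm

Using the Compton scattering formula:
Δλ = λ_C(1 - cos θ)

where λ_C = h/(m_e·c) ≈ 2.4263 pm is the Compton wavelength of an electron.

For θ = 97°:
cos(97°) = -0.1219
1 - cos(97°) = 1.1219

Δλ = 2.4263 × 1.1219
Δλ = 2.7220 pm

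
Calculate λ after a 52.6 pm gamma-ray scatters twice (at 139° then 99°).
59.6633 pm

Apply Compton shift twice:

First scattering at θ₁ = 139°:
Δλ₁ = λ_C(1 - cos(139°))
Δλ₁ = 2.4263 × 1.7547
Δλ₁ = 4.2575 pm

After first scattering:
λ₁ = 52.6 + 4.2575 = 56.8575 pm

Second scattering at θ₂ = 99°:
Δλ₂ = λ_C(1 - cos(99°))
Δλ₂ = 2.4263 × 1.1564
Δλ₂ = 2.8059 pm

Final wavelength:
λ₂ = 56.8575 + 2.8059 = 59.6633 pm

Total shift: Δλ_total = 4.2575 + 2.8059 = 7.0633 pm

(Intermediate values are shown rounded; full precision is carried through to the final answer.)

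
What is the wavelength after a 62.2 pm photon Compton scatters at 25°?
62.4273 pm

Using the Compton scattering formula:
λ' = λ + Δλ = λ + λ_C(1 - cos θ)

Given:
- Initial wavelength λ = 62.2 pm
- Scattering angle θ = 25°
- Compton wavelength λ_C ≈ 2.4263 pm

Calculate the shift:
Δλ = 2.4263 × (1 - cos(25°))
Δλ = 2.4263 × 0.0937
Δλ = 0.2273 pm

Final wavelength:
λ' = 62.2 + 0.2273 = 62.4273 pm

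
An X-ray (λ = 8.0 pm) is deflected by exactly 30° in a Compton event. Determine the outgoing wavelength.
8.3251 pm

Using the Compton formula: λ' = λ + λ_C(1 − cos θ)

For θ = 30°, cos θ = √3/2 (exact) ≈ 0.8660, so:
1 − cos 30° = 1 − (√3/2) ≈ 0.1340

Δλ = λ_C × 0.1340 = 2.4263 × 0.1340 = 0.3251 pm

λ' = 8.0 + 0.3251 = 8.3251 pm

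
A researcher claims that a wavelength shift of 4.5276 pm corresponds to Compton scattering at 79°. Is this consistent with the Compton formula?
No, inconsistent

Calculate the expected shift for θ = 79°:

Δλ_expected = λ_C(1 - cos(79°))
Δλ_expected = 2.4263 × (1 - cos(79°))
Δλ_expected = 2.4263 × 0.8092
Δλ_expected = 1.9633 pm

Given shift: 4.5276 pm
Expected shift: 1.9633 pm
Difference: 2.5642 pm

The values do not match. The given shift corresponds to θ ≈ 150.0°, not 79°.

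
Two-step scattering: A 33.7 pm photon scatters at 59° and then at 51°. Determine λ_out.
35.7761 pm

Apply Compton shift twice:

First scattering at θ₁ = 59°:
Δλ₁ = λ_C(1 - cos(59°))
Δλ₁ = 2.4263 × 0.4850
Δλ₁ = 1.1767 pm

After first scattering:
λ₁ = 33.7 + 1.1767 = 34.8767 pm

Second scattering at θ₂ = 51°:
Δλ₂ = λ_C(1 - cos(51°))
Δλ₂ = 2.4263 × 0.3707
Δλ₂ = 0.8994 pm

Final wavelength:
λ₂ = 34.8767 + 0.8994 = 35.7761 pm

Total shift: Δλ_total = 1.1767 + 0.8994 = 2.0761 pm

(Intermediate values are shown rounded; full precision is carried through to the final answer.)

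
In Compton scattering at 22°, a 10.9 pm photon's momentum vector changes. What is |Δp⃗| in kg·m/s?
2.3033e-23 kg·m/s

Photon momentum magnitude is p = h/λ.

Initial momentum:
p₀ = h/λ = 6.6261e-34/1.0900e-11 = 6.0790e-23 kg·m/s

After scattering:
λ' = λ + Δλ = 10.9 + 0.1767 = 11.0767 pm
p' = h/λ' = 6.6261e-34/1.1077e-11 = 5.9820e-23 kg·m/s

Momentum is a vector; the scattered photon's direction makes angle θ = 22° with the incident direction. The magnitude of the vector change Δp⃗ = p⃗₀ − p⃗' is found from the law of cosines:
|Δp⃗|² = p₀² + p'² − 2p₀p'cos θ
|Δp⃗|² = (6.0790e-23)² + (5.9820e-23)² − 2·6.0790e-23·5.9820e-23·cos(22°)
|Δp⃗| = 2.3033e-23 kg·m/s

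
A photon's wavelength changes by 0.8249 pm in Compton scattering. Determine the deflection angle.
48.70°

From the Compton formula Δλ = λ_C(1 - cos θ), we can solve for θ:

cos θ = 1 - Δλ/λ_C

Given:
- Δλ = 0.8249 pm
- λ_C = h/(m_e·c) ≈ 2.42631024 pm

cos θ = 1 - 0.8249/2.42631024
cos θ = 1 - 0.339981
cos θ = 0.660019

θ = arccos(0.660019)
θ = 48.70°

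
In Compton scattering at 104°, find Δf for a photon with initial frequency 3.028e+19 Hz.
7.065e+18 Hz (decrease)

Convert frequency to wavelength (c = 299792458 m/s):
λ₀ = c/f₀ = 299792458/3.028e+19 = 9.9006756e-12 m = 9.9007 pm

Calculate Compton shift:
Δλ = λ_C(1 - cos(104°)) = 3.0133 pm

Final wavelength:
λ' = λ₀ + Δλ = 9.9007 + 3.0133 = 12.9140 pm

Final frequency:
f' = c/λ' = 299792458/1.2913963e-11 = 2.3214597e+19 Hz

Frequency shift (decrease):
Δf = f₀ - f' = 3.028e+19 - 2.3214597e+19 = 7.065e+18 Hz

(Intermediate values are shown rounded; full precision is carried through to the final answer.)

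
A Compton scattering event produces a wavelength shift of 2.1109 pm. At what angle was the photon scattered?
82.53°

From the Compton formula Δλ = λ_C(1 - cos θ), we can solve for θ:

cos θ = 1 - Δλ/λ_C

Given:
- Δλ = 2.1109 pm
- λ_C = h/(m_e·c) ≈ 2.42631024 pm

cos θ = 1 - 2.1109/2.42631024
cos θ = 1 - 0.870004
cos θ = 0.129996

θ = arccos(0.129996)
θ = 82.53°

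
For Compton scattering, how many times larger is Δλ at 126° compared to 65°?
126° produces the larger shift by a factor of 2.750

Calculate both shifts using Δλ = λ_C(1 - cos θ):

For θ₁ = 65°:
Δλ₁ = 2.4263 × (1 - cos(65°))
Δλ₁ = 2.4263 × 0.5774
Δλ₁ = 1.4009 pm

For θ₂ = 126°:
Δλ₂ = 2.4263 × (1 - cos(126°))
Δλ₂ = 2.4263 × 1.5878
Δλ₂ = 3.8525 pm

The 126° angle produces the larger shift.
Ratio: 3.8525/1.4009 = 2.750

(Intermediate values are shown rounded; full precision is carried through to the final answer.)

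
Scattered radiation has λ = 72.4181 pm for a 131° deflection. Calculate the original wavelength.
68.4000 pm

From λ' = λ + Δλ, we have λ = λ' - Δλ

First calculate the Compton shift:
Δλ = λ_C(1 - cos θ)
Δλ = 2.4263 × (1 - cos(131°))
Δλ = 2.4263 × 1.6561
Δλ = 4.0181 pm

Initial wavelength:
λ = λ' - Δλ
λ = 72.4181 - 4.0181
λ = 68.4000 pm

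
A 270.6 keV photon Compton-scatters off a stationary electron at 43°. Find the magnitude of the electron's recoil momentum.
1.0081e-22 kg·m/s

The electron is initially at rest, so by conservation of momentum:
p⃗_e = p⃗₀ − p⃗'  (incident photon momentum minus scattered photon momentum)

Photon momentum magnitudes (p = h/λ = E/c):
λ₀ = hc/E₀ = 4.5818 pm → p₀ = h/λ₀ = 1.4462e-22 kg·m/s
Δλ = λ_C(1 − cos 43°) = 0.6518 pm
λ' = 5.2336 pm → p' = h/λ' = 1.2661e-22 kg·m/s

The scattered photon makes angle θ = 43° with the incident direction, so by the law of cosines:
|p⃗_e|² = p₀² + p'² − 2p₀p'cos θ
|p⃗_e|² = (1.4462e-22)² + (1.2661e-22)² − 2·1.4462e-22·1.2661e-22·cos(43°)
|p⃗_e| = 1.0081e-22 kg·m/s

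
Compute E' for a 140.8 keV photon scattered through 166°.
91.2572 keV

First convert energy to wavelength:
λ = hc/E, with hc ≈ 1239.842 keV·pm (i.e. 1239.842 eV·nm)

For E = 140.8 keV = 140800 eV:
λ = 1239.842 keV·pm / 140.8 keV
λ = 8.8057 pm

Calculate the Compton shift:
Δλ = λ_C(1 - cos(166°)) = 2.4263 × 1.9703
Δλ = 4.7805 pm

Final wavelength:
λ' = 8.8057 + 4.7805 = 13.5862 pm

Final energy:
E' = hc/λ' = 1239.842 / 13.5862 = 91.2572 keV

(Intermediate values are shown rounded; full precision is carried through to the final answer.)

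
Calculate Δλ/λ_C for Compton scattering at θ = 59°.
0.4850 λ_C

The Compton shift formula is:
Δλ = λ_C(1 - cos θ)

Dividing both sides by λ_C:
Δλ/λ_C = 1 - cos θ

For θ = 59°:
Δλ/λ_C = 1 - cos(59°)
Δλ/λ_C = 1 - 0.5150
Δλ/λ_C = 0.4850

This means the shift is 0.4850 × λ_C = 1.1767 pm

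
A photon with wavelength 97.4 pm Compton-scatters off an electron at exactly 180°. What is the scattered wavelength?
102.2526 pm

Using the Compton formula: λ' = λ + λ_C(1 − cos θ)

For θ = 180°, cos θ = -1 (exact) = -1.0000, so:
1 − cos 180° = 1 − (-1) = 2.0000

Δλ = λ_C × 2.0000 = 2.4263 × 2.0000 = 4.8526 pm

λ' = 97.4 + 4.8526 = 102.2526 pm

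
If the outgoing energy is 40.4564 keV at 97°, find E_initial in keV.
44.4000 keV

Convert final energy to wavelength (hc ≈ 1239.842 keV·pm):
λ' = hc/E' = 1239.842 / 40.4564 = 30.6464 pm

Calculate the Compton shift:
Δλ = λ_C(1 - cos(97°))
Δλ = 2.4263 × (1 - cos(97°))
Δλ = 2.7220 pm

Initial wavelength:
λ = λ' - Δλ = 30.6464 - 2.7220 = 27.9244 pm

Initial energy:
E = hc/λ = 1239.842 / 27.9244 = 44.4000 keV

(Intermediate values are shown rounded; full precision is carried through to the final answer.)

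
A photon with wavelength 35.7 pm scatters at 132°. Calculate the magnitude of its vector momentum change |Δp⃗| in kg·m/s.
3.2193e-23 kg·m/s

Photon momentum magnitude is p = h/λ.

Initial momentum:
p₀ = h/λ = 6.6261e-34/3.5700e-11 = 1.8560e-23 kg·m/s

After scattering:
λ' = λ + Δλ = 35.7 + 4.0498 = 39.7498 pm
p' = h/λ' = 6.6261e-34/3.9750e-11 = 1.6669e-23 kg·m/s

Momentum is a vector; the scattered photon's direction makes angle θ = 132° with the incident direction. The magnitude of the vector change Δp⃗ = p⃗₀ − p⃗' is found from the law of cosines:
|Δp⃗|² = p₀² + p'² − 2p₀p'cos θ
|Δp⃗|² = (1.8560e-23)² + (1.6669e-23)² − 2·1.8560e-23·1.6669e-23·cos(132°)
|Δp⃗| = 3.2193e-23 kg·m/s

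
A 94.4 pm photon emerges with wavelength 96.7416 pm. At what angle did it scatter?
88.00°

First find the wavelength shift:
Δλ = λ' - λ = 96.7416 - 94.4 = 2.3416 pm

Using Δλ = λ_C(1 - cos θ), with λ_C = h/(m_e·c) ≈ 2.42631024 pm:
cos θ = 1 - Δλ/λ_C
cos θ = 1 - 2.3416/2.42631024
cos θ = 0.034913

θ = arccos(0.034913)
θ = 88.00°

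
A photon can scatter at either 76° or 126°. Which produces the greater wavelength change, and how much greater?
126° produces the larger shift by a factor of 2.094

Calculate both shifts using Δλ = λ_C(1 - cos θ):

For θ₁ = 76°:
Δλ₁ = 2.4263 × (1 - cos(76°))
Δλ₁ = 2.4263 × 0.7581
Δλ₁ = 1.8393 pm

For θ₂ = 126°:
Δλ₂ = 2.4263 × (1 - cos(126°))
Δλ₂ = 2.4263 × 1.5878
Δλ₂ = 3.8525 pm

The 126° angle produces the larger shift.
Ratio: 3.8525/1.8393 = 2.094

(Intermediate values are shown rounded; full precision is carried through to the final answer.)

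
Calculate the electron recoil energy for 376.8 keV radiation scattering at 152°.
219.0405 keV

By energy conservation: K_e = E_initial - E_final

First find the scattered photon energy:
Initial wavelength: λ = hc/E = 3.2905 pm
Compton shift: Δλ = λ_C(1 - cos(152°)) = 4.5686 pm
Final wavelength: λ' = 3.2905 + 4.5686 = 7.8591 pm
Final photon energy: E' = hc/λ' = 157.7595 keV

Electron kinetic energy:
K_e = E - E' = 376.8000 - 157.7595 = 219.0405 keV

(Intermediate values are shown rounded; full precision is carried through to the final answer.)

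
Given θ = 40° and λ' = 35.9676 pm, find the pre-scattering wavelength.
35.4000 pm

From λ' = λ + Δλ, we have λ = λ' - Δλ

First calculate the Compton shift:
Δλ = λ_C(1 - cos θ)
Δλ = 2.4263 × (1 - cos(40°))
Δλ = 2.4263 × 0.2340
Δλ = 0.5676 pm

Initial wavelength:
λ = λ' - Δλ
λ = 35.9676 - 0.5676
λ = 35.4000 pm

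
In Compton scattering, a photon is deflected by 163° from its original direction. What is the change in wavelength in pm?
4.7466 pm

Using the Compton scattering formula:
Δλ = λ_C(1 - cos θ)

where λ_C = h/(m_e·c) ≈ 2.4263 pm is the Compton wavelength of an electron.

For θ = 163°:
cos(163°) = -0.9563
1 - cos(163°) = 1.9563

Δλ = 2.4263 × 1.9563
Δλ = 4.7466 pm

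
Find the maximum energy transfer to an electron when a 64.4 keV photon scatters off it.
12.9646 keV

Maximum energy transfer occurs at θ = 180° (backscattering).

Initial photon: E₀ = 64.4 keV → λ₀ = 19.2522 pm

Maximum Compton shift (at 180°):
Δλ_max = 2λ_C = 2 × 2.4263 = 4.8526 pm

Final wavelength:
λ' = 19.2522 + 4.8526 = 24.1048 pm

Minimum photon energy (maximum energy to electron):
E'_min = hc/λ' = 51.4354 keV

Maximum electron kinetic energy:
K_max = E₀ - E'_min = 64.4000 - 51.4354 = 12.9646 keV

(Intermediate values are shown rounded; full precision is carried through to the final answer.)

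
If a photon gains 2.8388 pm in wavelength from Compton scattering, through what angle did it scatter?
99.79°

From the Compton formula Δλ = λ_C(1 - cos θ), we can solve for θ:

cos θ = 1 - Δλ/λ_C

Given:
- Δλ = 2.8388 pm
- λ_C = h/(m_e·c) ≈ 2.42631024 pm

cos θ = 1 - 2.8388/2.42631024
cos θ = 1 - 1.170007
cos θ = -0.170007

θ = arccos(-0.170007)
θ = 99.79°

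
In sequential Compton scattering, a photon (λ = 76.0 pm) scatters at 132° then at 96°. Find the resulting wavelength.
82.7298 pm

Apply Compton shift twice:

First scattering at θ₁ = 132°:
Δλ₁ = λ_C(1 - cos(132°))
Δλ₁ = 2.4263 × 1.6691
Δλ₁ = 4.0498 pm

After first scattering:
λ₁ = 76.0 + 4.0498 = 80.0498 pm

Second scattering at θ₂ = 96°:
Δλ₂ = λ_C(1 - cos(96°))
Δλ₂ = 2.4263 × 1.1045
Δλ₂ = 2.6799 pm

Final wavelength:
λ₂ = 80.0498 + 2.6799 = 82.7298 pm

Total shift: Δλ_total = 4.0498 + 2.6799 = 6.7298 pm

(Intermediate values are shown rounded; full precision is carried through to the final answer.)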